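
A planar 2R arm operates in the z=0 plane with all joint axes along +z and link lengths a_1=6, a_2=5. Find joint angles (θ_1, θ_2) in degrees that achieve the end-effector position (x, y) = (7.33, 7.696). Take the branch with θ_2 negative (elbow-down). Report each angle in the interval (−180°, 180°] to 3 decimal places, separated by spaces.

60.004 -30.008

cos θ_2 = (112.9573−6²−5²)/(2·6·5) = 0.8660; θ_2 = -30.0080° (elbow-down)
β = atan2(7.6960,7.3300) = 46.3953°; ψ = atan2(-2.5006,10.3298) = -13.6082°
θ_1 = β − ψ = 60.0036°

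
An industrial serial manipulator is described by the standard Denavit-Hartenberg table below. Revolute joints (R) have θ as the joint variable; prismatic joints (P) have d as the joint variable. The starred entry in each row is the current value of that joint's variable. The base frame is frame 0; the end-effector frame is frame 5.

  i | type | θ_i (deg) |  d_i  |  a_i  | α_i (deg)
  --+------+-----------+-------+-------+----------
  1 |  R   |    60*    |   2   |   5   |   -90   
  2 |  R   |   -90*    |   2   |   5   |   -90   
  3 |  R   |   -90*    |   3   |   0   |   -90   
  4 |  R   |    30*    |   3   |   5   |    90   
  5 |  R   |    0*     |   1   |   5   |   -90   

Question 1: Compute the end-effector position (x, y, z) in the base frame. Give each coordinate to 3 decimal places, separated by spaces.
-7.732 8.928 10.000

after link 1: o_1 = (2.5000, 4.3301, 2.0000)
after link 2: o_2 = (0.7679, 5.3301, 7.0000)
after link 3: o_3 = (2.2679, 7.9282, 7.0000)
after link 4: o_4 = (-2.7321, 7.9282, 10.0000)
after link 5: o_5 = (-7.7321, 8.9282, 10.0000)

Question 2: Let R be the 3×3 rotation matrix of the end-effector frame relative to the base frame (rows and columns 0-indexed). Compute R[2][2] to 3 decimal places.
End-effector z-axis (col 2 of R) = (0.0000,0.0000,1.0000)
R[2][2] = 1.0000

1.000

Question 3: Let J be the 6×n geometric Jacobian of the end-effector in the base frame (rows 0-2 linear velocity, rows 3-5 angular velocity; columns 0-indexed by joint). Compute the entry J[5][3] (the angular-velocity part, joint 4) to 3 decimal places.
1.000

axis z_3 = (0.0000,0.0000,1.0000); lever o_n−o_3 = (-10.0000,1.0000,3.0000)
cross product → J_v[:, 3] = (-1.0000,-10.0000,0.0000)
J_ω[:, 3] = z_3
entry J[5][3] = 1.0000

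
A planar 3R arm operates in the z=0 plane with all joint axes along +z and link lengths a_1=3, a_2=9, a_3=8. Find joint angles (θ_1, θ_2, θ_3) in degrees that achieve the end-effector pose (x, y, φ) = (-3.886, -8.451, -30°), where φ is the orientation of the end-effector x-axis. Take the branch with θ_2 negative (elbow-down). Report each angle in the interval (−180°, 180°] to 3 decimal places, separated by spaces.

-134.986 -30.015 135.001

wrist centre = target − a_3·(cos φ, sin φ) = (-10.8142, -4.4510)
cos θ_2 = (136.7584−3²−9²)/(2·3·9) = 0.8659; θ_2 = -30.0148° (elbow-down)
β = atan2(-4.4510,-10.8142) = -157.6285°; ψ = atan2(-4.5020,10.7931) = -22.6420°
θ_1 = β − ψ = -134.9865°
θ_3 = φ − θ_1 − θ_2 = 135.0013° (wrapped to (-180°,180°])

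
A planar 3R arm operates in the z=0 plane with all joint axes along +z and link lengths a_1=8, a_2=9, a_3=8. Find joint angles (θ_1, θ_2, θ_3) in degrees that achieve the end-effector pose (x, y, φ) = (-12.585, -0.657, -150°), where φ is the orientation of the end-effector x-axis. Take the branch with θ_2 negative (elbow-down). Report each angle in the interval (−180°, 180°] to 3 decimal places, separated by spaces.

-134.999 -135.001 119.999

wrist centre = target − a_3·(cos φ, sin φ) = (-5.6568, 3.3430)
cos θ_2 = (43.1750−8²−9²)/(2·8·9) = -0.7071; θ_2 = -135.0009° (elbow-down)
β = atan2(3.3430,-5.6568) = 149.4182°; ψ = atan2(-6.3639,1.6359) = -75.5833°
θ_1 = β − ψ = 225.0015°
θ_3 = φ − θ_1 − θ_2 = 119.9994° (wrapped to (-180°,180°])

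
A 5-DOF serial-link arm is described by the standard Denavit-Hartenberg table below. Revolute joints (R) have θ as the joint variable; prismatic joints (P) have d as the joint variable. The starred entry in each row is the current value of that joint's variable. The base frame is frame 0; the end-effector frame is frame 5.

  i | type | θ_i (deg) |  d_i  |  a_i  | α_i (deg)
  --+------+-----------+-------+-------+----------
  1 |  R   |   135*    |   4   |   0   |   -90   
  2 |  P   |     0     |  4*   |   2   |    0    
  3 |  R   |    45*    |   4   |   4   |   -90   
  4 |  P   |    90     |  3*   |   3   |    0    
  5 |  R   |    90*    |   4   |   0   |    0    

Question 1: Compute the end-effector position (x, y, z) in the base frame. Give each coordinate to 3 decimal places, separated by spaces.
after link 1: o_1 = (0.0000, 0.0000, 4.0000)
after link 2: o_2 = (-4.2426, -1.4142, 4.0000)
after link 3: o_3 = (-9.0711, -2.2426, 1.1716)
after link 4: o_4 = (-5.4497, -1.6213, -0.9497)
after link 5: o_5 = (-3.4497, -3.6213, -3.7782)

-3.450 -3.621 -3.778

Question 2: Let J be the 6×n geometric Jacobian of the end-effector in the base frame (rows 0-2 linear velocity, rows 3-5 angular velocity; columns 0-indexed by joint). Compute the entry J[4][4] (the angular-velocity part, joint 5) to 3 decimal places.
axis z_4 = (0.5000,-0.5000,-0.7071); lever o_n−o_4 = (2.0000,-2.0000,-2.8284)
cross product → J_v[:, 4] = (0.0000,0.0000,-0.0000)
J_ω[:, 4] = z_4
entry J[4][4] = -0.5000

-0.500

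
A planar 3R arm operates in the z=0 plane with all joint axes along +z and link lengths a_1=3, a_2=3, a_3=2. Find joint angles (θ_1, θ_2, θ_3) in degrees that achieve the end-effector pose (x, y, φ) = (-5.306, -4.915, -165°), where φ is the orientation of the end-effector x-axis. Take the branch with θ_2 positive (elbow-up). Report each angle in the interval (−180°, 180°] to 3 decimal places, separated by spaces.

wrist centre = target − a_3·(cos φ, sin φ) = (-3.3741, -4.3974)
cos θ_2 = (30.7217−3²−3²)/(2·3·3) = 0.7068; θ_2 = 45.0281° (elbow-up)
β = atan2(-4.3974,-3.3741) = -127.4995°; ψ = atan2(2.1224,5.1203) = 22.5141°
θ_1 = β − ψ = -150.0135°
θ_3 = φ − θ_1 − θ_2 = -60.0146° (wrapped to (-180°,180°])

-150.014 45.028 -60.015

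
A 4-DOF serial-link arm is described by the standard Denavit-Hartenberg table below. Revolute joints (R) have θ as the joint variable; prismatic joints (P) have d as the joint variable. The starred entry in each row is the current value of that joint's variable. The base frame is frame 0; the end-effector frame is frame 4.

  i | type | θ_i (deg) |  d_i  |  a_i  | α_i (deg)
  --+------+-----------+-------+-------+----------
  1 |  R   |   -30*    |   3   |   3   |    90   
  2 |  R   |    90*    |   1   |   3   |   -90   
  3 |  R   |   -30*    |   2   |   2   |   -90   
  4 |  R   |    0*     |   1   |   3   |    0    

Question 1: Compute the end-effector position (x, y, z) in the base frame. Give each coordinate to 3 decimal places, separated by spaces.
-0.451 -2.781 10.830

after link 1: o_1 = (2.5981, -1.5000, 3.0000)
after link 2: o_2 = (2.0981, -2.3660, 6.0000)
after link 3: o_3 = (-0.1340, -2.2321, 7.7321)
after link 4: o_4 = (-0.4510, -2.7811, 10.8301)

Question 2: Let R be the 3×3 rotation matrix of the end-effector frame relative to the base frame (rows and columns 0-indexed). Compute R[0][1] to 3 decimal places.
0.866

End-effector y-axis (col 1 of R) = (0.8660,-0.5000,-0.0000)
R[0][1] = 0.8660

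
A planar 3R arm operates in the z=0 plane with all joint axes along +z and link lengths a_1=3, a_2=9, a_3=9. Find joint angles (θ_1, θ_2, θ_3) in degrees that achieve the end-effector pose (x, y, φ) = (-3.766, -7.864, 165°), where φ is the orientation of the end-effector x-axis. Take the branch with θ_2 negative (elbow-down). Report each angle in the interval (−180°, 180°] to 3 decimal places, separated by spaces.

wrist centre = target − a_3·(cos φ, sin φ) = (4.9273, -10.1934)
cos θ_2 = (128.1834−3²−9²)/(2·3·9) = 0.7071; θ_2 = -45.0005° (elbow-down)
β = atan2(-10.1934,4.9273) = -64.2015°; ψ = atan2(-6.3640,9.3639) = -34.2013°
θ_1 = β − ψ = -30.0002°
θ_3 = φ − θ_1 − θ_2 = -119.9993° (wrapped to (-180°,180°])

-30.000 -45.001 -119.999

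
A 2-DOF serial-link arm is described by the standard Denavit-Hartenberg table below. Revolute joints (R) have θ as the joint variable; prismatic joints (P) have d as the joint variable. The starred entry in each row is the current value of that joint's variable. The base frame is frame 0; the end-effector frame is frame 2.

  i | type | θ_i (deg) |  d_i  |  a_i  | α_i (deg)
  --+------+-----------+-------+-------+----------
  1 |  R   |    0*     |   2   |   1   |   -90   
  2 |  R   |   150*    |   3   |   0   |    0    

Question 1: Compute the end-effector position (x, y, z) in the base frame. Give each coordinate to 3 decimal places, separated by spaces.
1.000 3.000 2.000

after link 1: o_1 = (1.0000, 0.0000, 2.0000)
after link 2: o_2 = (1.0000, 3.0000, 2.0000)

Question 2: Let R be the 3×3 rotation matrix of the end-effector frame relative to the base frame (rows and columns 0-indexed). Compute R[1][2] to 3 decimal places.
End-effector z-axis (col 2 of R) = (0.0000,1.0000,0.0000)
R[1][2] = 1.0000

1.000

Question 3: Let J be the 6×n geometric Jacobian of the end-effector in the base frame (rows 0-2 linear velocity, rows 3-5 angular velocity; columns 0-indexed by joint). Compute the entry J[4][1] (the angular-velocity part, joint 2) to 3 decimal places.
1.000

axis z_1 = (0.0000,1.0000,0.0000); lever o_n−o_1 = (0.0000,3.0000,0.0000)
cross product → J_v[:, 1] = (-0.0000,0.0000,0.0000)
J_ω[:, 1] = z_1
entry J[4][1] = 1.0000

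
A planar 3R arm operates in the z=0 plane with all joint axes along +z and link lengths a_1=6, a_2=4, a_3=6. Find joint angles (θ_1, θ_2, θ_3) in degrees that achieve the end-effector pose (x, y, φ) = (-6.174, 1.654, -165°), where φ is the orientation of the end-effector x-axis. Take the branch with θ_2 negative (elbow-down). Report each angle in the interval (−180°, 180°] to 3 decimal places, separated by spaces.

134.989 -150.008 -149.981

wrist centre = target − a_3·(cos φ, sin φ) = (-0.3784, 3.2069)
cos θ_2 = (10.4275−6²−4²)/(2·6·4) = -0.8661; θ_2 = -150.0078° (elbow-down)
β = atan2(3.2069,-0.3784) = 96.7303°; ψ = atan2(-1.9995,2.5356) = -38.2584°
θ_1 = β − ψ = 134.9887°
θ_3 = φ − θ_1 − θ_2 = -149.9809° (wrapped to (-180°,180°])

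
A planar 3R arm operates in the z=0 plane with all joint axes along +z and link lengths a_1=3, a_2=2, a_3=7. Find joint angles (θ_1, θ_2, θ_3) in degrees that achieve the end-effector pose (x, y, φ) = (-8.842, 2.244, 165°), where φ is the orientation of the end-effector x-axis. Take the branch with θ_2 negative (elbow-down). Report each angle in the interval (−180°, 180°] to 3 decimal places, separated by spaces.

wrist centre = target − a_3·(cos φ, sin φ) = (-2.0805, 0.4323)
cos θ_2 = (4.5154−3²−2²)/(2·3·2) = -0.7070; θ_2 = -134.9953° (elbow-down)
β = atan2(0.4323,-2.0805) = 168.2627°; ψ = atan2(-1.4143,1.5859) = -41.7270°
θ_1 = β − ψ = 209.9897°
θ_3 = φ − θ_1 − θ_2 = 90.0056° (wrapped to (-180°,180°])

-150.010 -134.995 90.006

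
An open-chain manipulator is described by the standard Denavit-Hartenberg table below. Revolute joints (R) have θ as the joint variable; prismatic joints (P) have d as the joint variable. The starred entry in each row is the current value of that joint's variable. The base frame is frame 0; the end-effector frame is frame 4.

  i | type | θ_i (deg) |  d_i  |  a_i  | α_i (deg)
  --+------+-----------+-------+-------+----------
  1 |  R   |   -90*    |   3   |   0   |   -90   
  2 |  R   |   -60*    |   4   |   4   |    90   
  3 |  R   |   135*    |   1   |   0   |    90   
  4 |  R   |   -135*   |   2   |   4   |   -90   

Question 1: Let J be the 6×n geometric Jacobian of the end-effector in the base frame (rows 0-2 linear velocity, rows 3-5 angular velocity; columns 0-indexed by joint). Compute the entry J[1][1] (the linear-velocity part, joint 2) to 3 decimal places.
-5.507

axis z_1 = (1.0000,0.0000,0.0000); lever o_n−o_1 = (3.4142,-5.2906,5.5067)
cross product → J_v[:, 1] = (0.0000,-5.5067,-5.2906)
J_ω[:, 1] = z_1
entry J[1][1] = -5.5067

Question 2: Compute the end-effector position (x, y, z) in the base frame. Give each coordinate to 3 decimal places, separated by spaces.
3.414 -5.291 8.507

after link 1: o_1 = (0.0000, 0.0000, 3.0000)
after link 2: o_2 = (4.0000, -2.0000, 6.4641)
after link 3: o_3 = (4.0000, -1.1340, 6.9641)
after link 4: o_4 = (3.4142, -5.2906, 8.5067)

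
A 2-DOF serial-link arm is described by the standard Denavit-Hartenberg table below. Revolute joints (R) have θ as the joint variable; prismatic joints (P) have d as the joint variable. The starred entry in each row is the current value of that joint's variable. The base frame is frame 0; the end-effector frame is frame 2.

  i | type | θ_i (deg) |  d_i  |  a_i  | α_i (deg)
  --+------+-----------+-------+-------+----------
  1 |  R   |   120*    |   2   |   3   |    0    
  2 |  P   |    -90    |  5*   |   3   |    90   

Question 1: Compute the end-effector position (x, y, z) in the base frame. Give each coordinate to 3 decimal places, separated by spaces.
after link 1: o_1 = (-1.5000, 2.5981, 2.0000)
after link 2: o_2 = (1.0981, 4.0981, 7.0000)

1.098 4.098 7.000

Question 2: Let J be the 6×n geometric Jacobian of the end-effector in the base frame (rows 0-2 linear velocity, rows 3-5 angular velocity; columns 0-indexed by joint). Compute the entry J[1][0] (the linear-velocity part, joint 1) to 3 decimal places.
1.098

axis z_0 = ẑ; lever o_n−o_0 = (1.0981,4.0981,7.0000)
cross product → J_v[:, 0] = (-4.0981,1.0981,0.0000)
J_ω[:, 0] = z_0
entry J[1][0] = 1.0981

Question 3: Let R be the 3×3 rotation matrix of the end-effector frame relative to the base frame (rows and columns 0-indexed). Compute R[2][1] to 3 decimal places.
End-effector y-axis (col 1 of R) = (-0.0000,0.0000,1.0000)
R[2][1] = 1.0000

1.000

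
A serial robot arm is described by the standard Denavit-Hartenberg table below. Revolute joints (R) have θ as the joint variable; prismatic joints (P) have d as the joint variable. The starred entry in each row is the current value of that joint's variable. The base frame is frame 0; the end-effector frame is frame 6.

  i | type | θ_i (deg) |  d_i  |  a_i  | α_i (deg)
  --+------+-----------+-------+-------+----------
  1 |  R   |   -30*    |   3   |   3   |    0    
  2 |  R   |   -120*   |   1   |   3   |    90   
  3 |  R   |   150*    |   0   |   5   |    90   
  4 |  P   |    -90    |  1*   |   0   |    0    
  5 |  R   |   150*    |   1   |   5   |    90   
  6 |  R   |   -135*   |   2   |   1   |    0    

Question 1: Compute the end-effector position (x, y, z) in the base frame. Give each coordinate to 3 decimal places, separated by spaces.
after link 1: o_1 = (2.5981, -1.5000, 3.0000)
after link 2: o_2 = (0.0000, -3.0000, 4.0000)
after link 3: o_3 = (3.7500, -0.8349, 6.5000)
after link 4: o_4 = (3.3170, -1.0849, 7.3660)
after link 5: o_5 = (2.5939, 3.4976, 9.4821)
after link 6: o_6 = (4.7402, 2.8749, 9.5589)

4.740 2.875 9.559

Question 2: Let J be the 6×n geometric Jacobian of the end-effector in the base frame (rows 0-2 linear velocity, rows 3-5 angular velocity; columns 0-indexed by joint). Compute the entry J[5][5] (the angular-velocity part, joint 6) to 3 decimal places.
axis z_5 = (0.8995,-0.0580,0.4330); lever o_n−o_5 = (2.1462,-0.6227,0.0769)
cross product → J_v[:, 5] = (0.2652,0.8602,-0.4356)
J_ω[:, 5] = z_5
entry J[5][5] = 0.4330

0.433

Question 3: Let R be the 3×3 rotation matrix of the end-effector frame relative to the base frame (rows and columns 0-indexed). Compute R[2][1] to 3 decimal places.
-0.436

End-effector y-axis (col 1 of R) = (0.2652,0.8602,-0.4356)
R[2][1] = -0.4356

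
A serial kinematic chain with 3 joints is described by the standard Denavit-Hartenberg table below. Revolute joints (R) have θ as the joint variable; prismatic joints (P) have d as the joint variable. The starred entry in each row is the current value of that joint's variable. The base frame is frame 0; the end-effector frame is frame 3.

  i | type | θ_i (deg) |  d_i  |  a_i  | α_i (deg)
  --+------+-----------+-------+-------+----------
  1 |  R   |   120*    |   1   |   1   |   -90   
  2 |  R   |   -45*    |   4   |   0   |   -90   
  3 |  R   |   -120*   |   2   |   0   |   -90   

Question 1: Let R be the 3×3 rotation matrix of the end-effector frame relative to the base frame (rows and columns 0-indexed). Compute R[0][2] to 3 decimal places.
-0.739

End-effector z-axis (col 2 of R) = (-0.7392,0.2803,0.6124)
R[0][2] = -0.7392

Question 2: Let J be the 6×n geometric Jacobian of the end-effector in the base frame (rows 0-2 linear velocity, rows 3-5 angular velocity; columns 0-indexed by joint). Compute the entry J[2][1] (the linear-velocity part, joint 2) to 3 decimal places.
axis z_1 = (-0.8660,-0.5000,0.0000); lever o_n−o_1 = (-4.1712,-0.7753,-1.4142)
cross product → J_v[:, 1] = (0.7071,-1.2247,-1.4142)
J_ω[:, 1] = z_1
entry J[2][1] = -1.4142

-1.414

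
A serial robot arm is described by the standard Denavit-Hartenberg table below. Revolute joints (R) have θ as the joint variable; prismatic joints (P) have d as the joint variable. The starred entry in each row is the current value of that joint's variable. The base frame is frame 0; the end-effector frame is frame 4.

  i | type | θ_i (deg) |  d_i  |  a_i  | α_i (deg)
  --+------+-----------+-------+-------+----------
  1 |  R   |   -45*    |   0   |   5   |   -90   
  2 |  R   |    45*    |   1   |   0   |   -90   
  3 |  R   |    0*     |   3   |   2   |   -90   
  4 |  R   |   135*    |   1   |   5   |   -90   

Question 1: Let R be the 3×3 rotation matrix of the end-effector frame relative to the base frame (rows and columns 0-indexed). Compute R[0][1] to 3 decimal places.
0.707

End-effector y-axis (col 1 of R) = (0.7071,0.7071,0.0000)
R[0][1] = 0.7071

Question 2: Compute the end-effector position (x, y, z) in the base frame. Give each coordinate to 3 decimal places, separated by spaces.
after link 1: o_1 = (3.5355, -3.5355, 0.0000)
after link 2: o_2 = (4.2426, -2.8284, 0.0000)
after link 3: o_3 = (3.7426, -2.3284, -3.5355)
after link 4: o_4 = (3.0355, -3.0355, 1.4645)

3.036 -3.036 1.464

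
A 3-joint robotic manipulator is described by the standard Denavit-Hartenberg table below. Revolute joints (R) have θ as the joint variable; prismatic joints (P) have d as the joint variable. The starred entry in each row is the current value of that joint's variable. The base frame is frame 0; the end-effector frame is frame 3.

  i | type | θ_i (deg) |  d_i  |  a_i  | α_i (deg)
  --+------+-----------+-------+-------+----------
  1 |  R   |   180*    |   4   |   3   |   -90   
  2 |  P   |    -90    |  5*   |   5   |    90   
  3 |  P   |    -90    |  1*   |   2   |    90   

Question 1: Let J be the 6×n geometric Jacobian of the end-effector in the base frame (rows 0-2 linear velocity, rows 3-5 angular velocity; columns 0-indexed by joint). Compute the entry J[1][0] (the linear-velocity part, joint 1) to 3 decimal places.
-2.000

axis z_0 = ẑ; lever o_n−o_0 = (-2.0000,-3.0000,9.0000)
cross product → J_v[:, 0] = (3.0000,-2.0000,0.0000)
J_ω[:, 0] = z_0
entry J[1][0] = -2.0000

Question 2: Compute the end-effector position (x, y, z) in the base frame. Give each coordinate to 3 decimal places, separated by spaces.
after link 1: o_1 = (-3.0000, 0.0000, 4.0000)
after link 2: o_2 = (-3.0000, -5.0000, 9.0000)
after link 3: o_3 = (-2.0000, -3.0000, 9.0000)

-2.000 -3.000 9.000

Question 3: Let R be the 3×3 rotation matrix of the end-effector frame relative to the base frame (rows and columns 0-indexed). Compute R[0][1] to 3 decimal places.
End-effector y-axis (col 1 of R) = (1.0000,-0.0000,0.0000)
R[0][1] = 1.0000

1.000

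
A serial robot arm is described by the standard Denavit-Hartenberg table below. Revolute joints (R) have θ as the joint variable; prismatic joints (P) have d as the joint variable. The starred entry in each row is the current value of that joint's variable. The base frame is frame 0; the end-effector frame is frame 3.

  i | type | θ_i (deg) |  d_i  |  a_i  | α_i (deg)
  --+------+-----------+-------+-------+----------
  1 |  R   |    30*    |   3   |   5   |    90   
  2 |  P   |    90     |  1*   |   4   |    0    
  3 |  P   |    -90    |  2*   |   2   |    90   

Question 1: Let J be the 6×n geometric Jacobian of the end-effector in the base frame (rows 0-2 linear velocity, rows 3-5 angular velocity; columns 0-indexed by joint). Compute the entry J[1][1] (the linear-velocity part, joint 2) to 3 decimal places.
-0.866

prismatic axis z_1 = (0.5000,-0.8660,0.0000)
J_v[:, 1] = z_1; J_ω[:, 1] = (0,0,0)
entry J[1][1] = -0.8660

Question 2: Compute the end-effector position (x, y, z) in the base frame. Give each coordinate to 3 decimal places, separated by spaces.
7.562 0.902 7.000

after link 1: o_1 = (4.3301, 2.5000, 3.0000)
after link 2: o_2 = (4.8301, 1.6340, 7.0000)
after link 3: o_3 = (7.5622, 0.9019, 7.0000)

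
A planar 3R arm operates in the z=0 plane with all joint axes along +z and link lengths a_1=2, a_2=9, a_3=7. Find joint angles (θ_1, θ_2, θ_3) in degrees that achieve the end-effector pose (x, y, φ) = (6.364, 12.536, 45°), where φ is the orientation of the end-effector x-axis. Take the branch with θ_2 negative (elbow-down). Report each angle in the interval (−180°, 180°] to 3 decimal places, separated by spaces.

-156.139 -134.984 -23.877

wrist centre = target − a_3·(cos φ, sin φ) = (1.4143, 7.5863)
cos θ_2 = (59.5513−2²−9²)/(2·2·9) = -0.7069; θ_2 = -134.9838° (elbow-down)
β = atan2(7.5863,1.4143) = 79.4400°; ψ = atan2(-6.3658,-4.3622) = -124.4211°
θ_1 = β − ψ = 203.8610°
θ_3 = φ − θ_1 − θ_2 = -23.8772° (wrapped to (-180°,180°])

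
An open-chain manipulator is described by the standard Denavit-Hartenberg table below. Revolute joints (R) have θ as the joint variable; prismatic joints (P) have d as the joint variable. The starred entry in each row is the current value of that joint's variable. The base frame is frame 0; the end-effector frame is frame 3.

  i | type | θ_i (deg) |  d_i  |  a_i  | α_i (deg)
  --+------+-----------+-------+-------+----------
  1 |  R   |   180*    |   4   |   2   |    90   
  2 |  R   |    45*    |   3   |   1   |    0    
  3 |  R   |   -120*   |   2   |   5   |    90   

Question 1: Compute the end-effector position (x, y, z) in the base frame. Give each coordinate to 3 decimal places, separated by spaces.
-4.001 5.000 -0.123

after link 1: o_1 = (-2.0000, 0.0000, 4.0000)
after link 2: o_2 = (-2.7071, 3.0000, 4.7071)
after link 3: o_3 = (-4.0012, 5.0000, -0.1225)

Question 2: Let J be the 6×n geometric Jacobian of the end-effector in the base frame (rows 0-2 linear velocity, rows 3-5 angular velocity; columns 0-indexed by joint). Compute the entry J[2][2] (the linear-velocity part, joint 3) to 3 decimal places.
axis z_2 = (0.0000,1.0000,0.0000); lever o_n−o_2 = (-1.2941,2.0000,-4.8296)
cross product → J_v[:, 2] = (-4.8296,0.0000,1.2941)
J_ω[:, 2] = z_2
entry J[2][2] = 1.2941

1.294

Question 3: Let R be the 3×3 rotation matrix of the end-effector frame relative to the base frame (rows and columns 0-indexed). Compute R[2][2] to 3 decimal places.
-0.259

End-effector z-axis (col 2 of R) = (0.9659,-0.0000,-0.2588)
R[2][2] = -0.2588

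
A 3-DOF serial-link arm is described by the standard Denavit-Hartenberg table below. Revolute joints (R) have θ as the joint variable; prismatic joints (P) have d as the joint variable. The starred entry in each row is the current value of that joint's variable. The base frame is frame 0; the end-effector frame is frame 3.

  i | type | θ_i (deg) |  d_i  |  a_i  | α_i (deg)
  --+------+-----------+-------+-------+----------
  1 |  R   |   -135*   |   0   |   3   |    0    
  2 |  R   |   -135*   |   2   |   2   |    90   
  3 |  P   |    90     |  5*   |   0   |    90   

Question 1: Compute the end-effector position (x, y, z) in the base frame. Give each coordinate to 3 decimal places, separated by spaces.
after link 1: o_1 = (-2.1213, -2.1213, 0.0000)
after link 2: o_2 = (-2.1213, -0.1213, 2.0000)
after link 3: o_3 = (2.8787, -0.1213, 2.0000)

2.879 -0.121 2.000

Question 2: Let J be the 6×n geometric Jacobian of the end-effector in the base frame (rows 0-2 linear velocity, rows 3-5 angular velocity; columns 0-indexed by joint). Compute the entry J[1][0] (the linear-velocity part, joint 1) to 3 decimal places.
2.879

axis z_0 = ẑ; lever o_n−o_0 = (2.8787,-0.1213,2.0000)
cross product → J_v[:, 0] = (0.1213,2.8787,-0.0000)
J_ω[:, 0] = z_0
entry J[1][0] = 2.8787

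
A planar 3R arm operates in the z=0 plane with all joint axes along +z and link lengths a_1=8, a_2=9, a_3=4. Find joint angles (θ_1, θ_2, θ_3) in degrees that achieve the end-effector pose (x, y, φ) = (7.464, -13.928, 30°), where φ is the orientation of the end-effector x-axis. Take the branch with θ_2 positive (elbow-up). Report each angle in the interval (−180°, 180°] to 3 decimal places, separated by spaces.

wrist centre = target − a_3·(cos φ, sin φ) = (3.9999, -15.9280)
cos θ_2 = (269.7004−8²−9²)/(2·8·9) = 0.8660; θ_2 = 30.0058° (elbow-up)
β = atan2(-15.9280,3.9999) = -75.9032°; ψ = atan2(4.5008,15.7938) = 15.9061°
θ_1 = β − ψ = -91.8093°
θ_3 = φ − θ_1 − θ_2 = 91.8035° (wrapped to (-180°,180°])

-91.809 30.006 91.803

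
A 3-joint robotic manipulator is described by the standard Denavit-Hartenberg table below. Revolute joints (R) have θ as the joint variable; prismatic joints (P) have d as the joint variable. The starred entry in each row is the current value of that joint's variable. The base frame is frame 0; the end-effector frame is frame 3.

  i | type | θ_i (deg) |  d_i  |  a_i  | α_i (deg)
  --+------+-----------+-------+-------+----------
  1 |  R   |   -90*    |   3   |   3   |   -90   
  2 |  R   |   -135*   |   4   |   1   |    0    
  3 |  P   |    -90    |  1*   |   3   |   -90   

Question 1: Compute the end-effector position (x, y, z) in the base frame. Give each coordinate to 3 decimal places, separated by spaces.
after link 1: o_1 = (0.0000, -3.0000, 3.0000)
after link 2: o_2 = (4.0000, -2.2929, 3.7071)
after link 3: o_3 = (5.0000, -0.1716, 1.5858)

5.000 -0.172 1.586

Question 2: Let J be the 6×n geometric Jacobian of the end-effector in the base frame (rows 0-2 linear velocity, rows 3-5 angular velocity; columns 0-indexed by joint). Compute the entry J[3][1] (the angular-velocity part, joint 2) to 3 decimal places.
1.000

axis z_1 = (1.0000,0.0000,0.0000); lever o_n−o_1 = (5.0000,2.8284,-1.4142)
cross product → J_v[:, 1] = (-0.0000,1.4142,2.8284)
J_ω[:, 1] = z_1
entry J[3][1] = 1.0000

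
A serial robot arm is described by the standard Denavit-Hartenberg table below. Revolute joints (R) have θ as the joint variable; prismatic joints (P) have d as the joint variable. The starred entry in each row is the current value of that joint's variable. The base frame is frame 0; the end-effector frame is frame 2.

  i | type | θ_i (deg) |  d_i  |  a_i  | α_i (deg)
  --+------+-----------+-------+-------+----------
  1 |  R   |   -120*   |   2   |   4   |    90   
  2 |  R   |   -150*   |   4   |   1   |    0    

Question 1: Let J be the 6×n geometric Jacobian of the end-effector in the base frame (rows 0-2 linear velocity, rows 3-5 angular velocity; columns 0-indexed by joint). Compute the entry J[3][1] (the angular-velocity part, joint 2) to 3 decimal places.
-0.866

axis z_1 = (-0.8660,0.5000,0.0000); lever o_n−o_1 = (-3.0311,2.7500,-0.5000)
cross product → J_v[:, 1] = (-0.2500,-0.4330,-0.8660)
J_ω[:, 1] = z_1
entry J[3][1] = -0.8660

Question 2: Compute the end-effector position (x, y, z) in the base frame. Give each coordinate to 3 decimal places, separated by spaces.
after link 1: o_1 = (-2.0000, -3.4641, 2.0000)
after link 2: o_2 = (-5.0311, -0.7141, 1.5000)

-5.031 -0.714 1.500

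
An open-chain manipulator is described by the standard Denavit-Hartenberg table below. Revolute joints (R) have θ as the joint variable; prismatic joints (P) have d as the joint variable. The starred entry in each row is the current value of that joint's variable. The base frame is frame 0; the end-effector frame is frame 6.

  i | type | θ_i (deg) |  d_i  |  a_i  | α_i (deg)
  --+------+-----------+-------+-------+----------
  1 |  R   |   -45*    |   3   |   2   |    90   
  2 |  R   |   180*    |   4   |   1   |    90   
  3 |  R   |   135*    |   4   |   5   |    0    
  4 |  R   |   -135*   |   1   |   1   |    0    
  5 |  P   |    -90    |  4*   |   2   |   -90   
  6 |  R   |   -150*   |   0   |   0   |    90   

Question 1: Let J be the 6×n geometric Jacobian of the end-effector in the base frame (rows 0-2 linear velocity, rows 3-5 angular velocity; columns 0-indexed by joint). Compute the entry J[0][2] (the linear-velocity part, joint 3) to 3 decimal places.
axis z_2 = (0.0000,-0.0000,1.0000); lever o_n−o_2 = (0.7071,-2.8787,9.0000)
cross product → J_v[:, 2] = (2.8787,0.7071,-0.0000)
J_ω[:, 2] = z_2
entry J[0][2] = 2.8787

2.879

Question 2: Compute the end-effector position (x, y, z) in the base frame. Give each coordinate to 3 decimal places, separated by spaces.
-1.414 -6.414 12.000

after link 1: o_1 = (1.4142, -1.4142, 3.0000)
after link 2: o_2 = (-2.1213, -3.5355, 3.0000)
after link 3: o_3 = (-2.1213, -8.5355, 7.0000)
after link 4: o_4 = (-2.8284, -7.8284, 8.0000)
after link 5: o_5 = (-1.4142, -6.4142, 12.0000)
after link 6: o_6 = (-1.4142, -6.4142, 12.0000)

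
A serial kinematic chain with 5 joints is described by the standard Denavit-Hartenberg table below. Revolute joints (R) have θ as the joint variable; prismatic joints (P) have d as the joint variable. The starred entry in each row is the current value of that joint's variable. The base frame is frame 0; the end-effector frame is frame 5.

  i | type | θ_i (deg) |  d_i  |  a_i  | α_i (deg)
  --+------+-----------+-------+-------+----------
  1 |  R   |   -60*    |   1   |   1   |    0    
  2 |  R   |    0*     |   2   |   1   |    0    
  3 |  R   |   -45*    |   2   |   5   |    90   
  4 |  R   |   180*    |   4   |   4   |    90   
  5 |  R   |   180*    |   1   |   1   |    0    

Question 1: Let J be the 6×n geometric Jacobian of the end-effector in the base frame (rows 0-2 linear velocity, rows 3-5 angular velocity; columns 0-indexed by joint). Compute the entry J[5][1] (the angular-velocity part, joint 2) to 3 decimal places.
axis z_1 = (0.0000,0.0000,1.0000); lever o_n−o_1 = (-3.8813,-1.7626,5.0000)
cross product → J_v[:, 1] = (1.7626,-3.8813,0.0000)
J_ω[:, 1] = z_1
entry J[5][1] = 1.0000

1.000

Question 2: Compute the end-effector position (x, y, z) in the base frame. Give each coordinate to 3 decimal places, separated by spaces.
after link 1: o_1 = (0.5000, -0.8660, 1.0000)
after link 2: o_2 = (1.0000, -1.7321, 3.0000)
after link 3: o_3 = (-0.2941, -6.5617, 5.0000)
after link 4: o_4 = (-3.1225, -1.6627, 5.0000)
after link 5: o_5 = (-3.3813, -2.6286, 6.0000)

-3.381 -2.629 6.000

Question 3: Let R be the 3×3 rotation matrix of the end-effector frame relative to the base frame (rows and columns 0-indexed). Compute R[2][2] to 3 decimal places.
End-effector z-axis (col 2 of R) = (-0.0000,-0.0000,1.0000)
R[2][2] = 1.0000

1.000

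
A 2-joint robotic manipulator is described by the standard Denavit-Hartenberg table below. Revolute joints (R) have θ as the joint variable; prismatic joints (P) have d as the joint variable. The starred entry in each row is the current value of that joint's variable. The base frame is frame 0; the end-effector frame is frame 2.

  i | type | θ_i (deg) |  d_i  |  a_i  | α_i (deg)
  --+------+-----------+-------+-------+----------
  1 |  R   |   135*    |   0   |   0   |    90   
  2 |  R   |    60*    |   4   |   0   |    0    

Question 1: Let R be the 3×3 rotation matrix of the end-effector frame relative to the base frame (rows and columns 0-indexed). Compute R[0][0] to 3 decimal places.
-0.354

End-effector x-axis (col 0 of R) = (-0.3536,0.3536,0.8660)
R[0][0] = -0.3536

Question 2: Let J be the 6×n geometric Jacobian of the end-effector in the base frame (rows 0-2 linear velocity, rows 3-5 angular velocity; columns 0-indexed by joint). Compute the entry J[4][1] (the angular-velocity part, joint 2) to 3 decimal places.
0.707

axis z_1 = (0.7071,0.7071,0.0000); lever o_n−o_1 = (2.8284,2.8284,0.0000)
cross product → J_v[:, 1] = (0.0000,0.0000,0.0000)
J_ω[:, 1] = z_1
entry J[4][1] = 0.7071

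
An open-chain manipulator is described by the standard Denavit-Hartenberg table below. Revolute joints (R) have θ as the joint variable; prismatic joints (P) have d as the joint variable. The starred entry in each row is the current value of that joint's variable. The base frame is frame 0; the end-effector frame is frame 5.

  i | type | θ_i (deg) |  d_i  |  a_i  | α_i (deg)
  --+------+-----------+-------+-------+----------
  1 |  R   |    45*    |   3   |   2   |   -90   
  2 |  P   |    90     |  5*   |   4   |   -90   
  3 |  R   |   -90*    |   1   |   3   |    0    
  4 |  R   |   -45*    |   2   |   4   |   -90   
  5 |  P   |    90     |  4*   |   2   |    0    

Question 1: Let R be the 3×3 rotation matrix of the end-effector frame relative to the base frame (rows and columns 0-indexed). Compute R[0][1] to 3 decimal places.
End-effector y-axis (col 1 of R) = (0.5000,-0.5000,-0.7071)
R[0][1] = 0.5000

0.500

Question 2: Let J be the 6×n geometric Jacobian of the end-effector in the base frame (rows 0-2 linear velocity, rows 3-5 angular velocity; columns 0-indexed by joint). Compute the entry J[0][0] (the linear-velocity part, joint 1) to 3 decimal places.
-10.364

axis z_0 = ẑ; lever o_n−o_0 = (-8.9497,10.3640,-1.0000)
cross product → J_v[:, 0] = (-10.3640,-8.9497,0.0000)
J_ω[:, 0] = z_0
entry J[0][0] = -10.3640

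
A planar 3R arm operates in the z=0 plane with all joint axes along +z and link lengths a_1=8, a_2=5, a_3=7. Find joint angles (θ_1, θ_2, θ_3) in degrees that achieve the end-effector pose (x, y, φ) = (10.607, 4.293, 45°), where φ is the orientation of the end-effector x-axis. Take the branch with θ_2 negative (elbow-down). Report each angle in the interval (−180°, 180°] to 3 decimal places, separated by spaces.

31.755 -134.996 148.240

wrist centre = target − a_3·(cos φ, sin φ) = (5.6573, -0.6567)
cos θ_2 = (32.4358−8²−5²)/(2·8·5) = -0.7071; θ_2 = -134.9956° (elbow-down)
β = atan2(-0.6567,5.6573) = -6.6218°; ψ = atan2(-3.5358,4.4647) = -38.3771°
θ_1 = β − ψ = 31.7553°
θ_3 = φ − θ_1 − θ_2 = 148.2403° (wrapped to (-180°,180°])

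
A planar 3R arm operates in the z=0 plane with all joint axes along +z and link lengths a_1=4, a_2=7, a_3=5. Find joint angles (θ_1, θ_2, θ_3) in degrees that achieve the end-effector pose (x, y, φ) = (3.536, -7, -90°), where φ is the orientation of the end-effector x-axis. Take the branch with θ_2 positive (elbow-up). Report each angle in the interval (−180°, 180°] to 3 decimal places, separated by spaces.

wrist centre = target − a_3·(cos φ, sin φ) = (3.5360, -2.0000)
cos θ_2 = (16.5033−4²−7²)/(2·4·7) = -0.8660; θ_2 = 149.9985° (elbow-up)
β = atan2(-2.0000,3.5360) = -29.4930°; ψ = atan2(3.5002,-2.0621) = 120.5041°
θ_1 = β − ψ = -149.9971°
θ_3 = φ − θ_1 − θ_2 = -90.0014° (wrapped to (-180°,180°])

-149.997 149.999 -90.001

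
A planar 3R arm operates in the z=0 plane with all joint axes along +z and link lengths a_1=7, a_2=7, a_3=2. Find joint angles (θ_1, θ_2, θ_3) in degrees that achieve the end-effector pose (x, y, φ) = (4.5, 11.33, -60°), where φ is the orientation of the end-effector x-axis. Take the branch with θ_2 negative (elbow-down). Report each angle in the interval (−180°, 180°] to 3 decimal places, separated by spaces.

wrist centre = target − a_3·(cos φ, sin φ) = (3.5000, 13.0621)
cos θ_2 = (182.8672−7²−7²)/(2·7·7) = 0.8660; θ_2 = -30.0039° (elbow-down)
β = atan2(13.0621,3.5000) = 74.9999°; ψ = atan2(-3.5004,13.0619) = -15.0019°
θ_1 = β − ψ = 90.0018°
θ_3 = φ − θ_1 − θ_2 = -119.9979° (wrapped to (-180°,180°])

90.002 -30.004 -119.998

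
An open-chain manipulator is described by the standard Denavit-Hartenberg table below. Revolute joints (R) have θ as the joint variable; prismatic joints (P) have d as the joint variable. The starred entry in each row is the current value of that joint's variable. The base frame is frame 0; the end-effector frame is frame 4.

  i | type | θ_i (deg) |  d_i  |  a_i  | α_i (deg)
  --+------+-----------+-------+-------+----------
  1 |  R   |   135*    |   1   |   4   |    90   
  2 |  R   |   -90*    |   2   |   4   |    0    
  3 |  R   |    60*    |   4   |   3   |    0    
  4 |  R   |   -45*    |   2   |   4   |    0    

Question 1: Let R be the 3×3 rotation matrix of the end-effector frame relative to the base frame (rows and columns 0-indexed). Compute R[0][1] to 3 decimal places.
-0.683

End-effector y-axis (col 1 of R) = (-0.6830,0.6830,0.2588)
R[0][1] = -0.6830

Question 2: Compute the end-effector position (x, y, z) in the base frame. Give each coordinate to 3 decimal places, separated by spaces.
after link 1: o_1 = (-2.8284, 2.8284, 1.0000)
after link 2: o_2 = (-1.4142, 4.2426, -3.0000)
after link 3: o_3 = (-0.4229, 8.9082, -4.5000)
after link 4: o_4 = (0.2593, 11.0544, -8.3637)

0.259 11.054 -8.364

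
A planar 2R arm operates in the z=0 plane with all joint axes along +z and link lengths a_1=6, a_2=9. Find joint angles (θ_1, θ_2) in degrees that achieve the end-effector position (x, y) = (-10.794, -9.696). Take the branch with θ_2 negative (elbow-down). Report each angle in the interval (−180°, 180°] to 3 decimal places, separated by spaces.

-119.995 -30.008

cos θ_2 = (210.5229−6²−9²)/(2·6·9) = 0.8660; θ_2 = -30.0084° (elbow-down)
β = atan2(-9.6960,-10.7940) = -138.0674°; ψ = atan2(-4.5011,13.7936) = -18.0726°
θ_1 = β − ψ = -119.9948°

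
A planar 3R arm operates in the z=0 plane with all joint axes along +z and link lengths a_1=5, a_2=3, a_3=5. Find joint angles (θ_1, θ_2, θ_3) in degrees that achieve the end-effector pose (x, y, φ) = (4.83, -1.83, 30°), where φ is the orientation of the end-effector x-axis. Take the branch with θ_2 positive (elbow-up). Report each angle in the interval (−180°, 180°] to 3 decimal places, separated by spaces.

-120.002 120.003 29.999

wrist centre = target − a_3·(cos φ, sin φ) = (0.4999, -4.3300)
cos θ_2 = (18.9988−5²−3²)/(2·5·3) = -0.5000; θ_2 = 120.0027° (elbow-up)
β = atan2(-4.3300,0.4999) = -83.4147°; ψ = atan2(2.5980,3.4999) = 36.5870°
θ_1 = β − ψ = -120.0017°
θ_3 = φ − θ_1 − θ_2 = 29.9990° (wrapped to (-180°,180°])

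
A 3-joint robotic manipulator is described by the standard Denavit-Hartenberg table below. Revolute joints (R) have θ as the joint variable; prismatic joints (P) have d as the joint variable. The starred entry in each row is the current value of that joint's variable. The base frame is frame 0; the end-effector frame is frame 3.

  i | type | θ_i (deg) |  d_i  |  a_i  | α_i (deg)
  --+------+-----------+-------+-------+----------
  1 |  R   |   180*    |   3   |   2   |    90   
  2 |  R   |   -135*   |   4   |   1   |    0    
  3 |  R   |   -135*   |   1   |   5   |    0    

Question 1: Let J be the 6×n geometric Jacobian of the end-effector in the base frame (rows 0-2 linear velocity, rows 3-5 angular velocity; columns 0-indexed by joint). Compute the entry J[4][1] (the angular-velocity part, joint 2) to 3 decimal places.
1.000

axis z_1 = (0.0000,1.0000,0.0000); lever o_n−o_1 = (0.7071,5.0000,4.2929)
cross product → J_v[:, 1] = (4.2929,-0.0000,-0.7071)
J_ω[:, 1] = z_1
entry J[4][1] = 1.0000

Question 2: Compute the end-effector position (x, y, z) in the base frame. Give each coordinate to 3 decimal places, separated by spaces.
-1.293 5.000 7.293

after link 1: o_1 = (-2.0000, 0.0000, 3.0000)
after link 2: o_2 = (-1.2929, 4.0000, 2.2929)
after link 3: o_3 = (-1.2929, 5.0000, 7.2929)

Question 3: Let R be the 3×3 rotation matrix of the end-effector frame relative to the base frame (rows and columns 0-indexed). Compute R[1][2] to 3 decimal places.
End-effector z-axis (col 2 of R) = (0.0000,1.0000,0.0000)
R[1][2] = 1.0000

1.000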